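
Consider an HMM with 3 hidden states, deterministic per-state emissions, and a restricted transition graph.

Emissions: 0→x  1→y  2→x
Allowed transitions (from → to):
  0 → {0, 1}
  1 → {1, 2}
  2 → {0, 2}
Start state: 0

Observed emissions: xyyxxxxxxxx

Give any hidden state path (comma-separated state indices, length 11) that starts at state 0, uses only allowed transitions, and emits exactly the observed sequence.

0,1,1,2,2,2,2,2,0,0,0

  0: obs=x cand={0,2} pick 0 [start]
  1: obs=y cand={1} pick 1 [0->1 ok]
  2: obs=y cand={1} pick 1 [1->1 ok]
  3: obs=x cand={0,2} pick 2 [1->2 ok]
  4: obs=x cand={0,2} pick 2 [2->2 ok]
  5: obs=x cand={0,2} pick 2 [2->2 ok]
  6: obs=x cand={0,2} pick 2 [2->2 ok]
  7: obs=x cand={0,2} pick 2 [2->2 ok]
  8: obs=x cand={0,2} pick 0 [2->0 ok]
  9: obs=x cand={0,2} pick 0 [0->0 ok]
  10: obs=x cand={0,2} pick 0 [0->0 ok]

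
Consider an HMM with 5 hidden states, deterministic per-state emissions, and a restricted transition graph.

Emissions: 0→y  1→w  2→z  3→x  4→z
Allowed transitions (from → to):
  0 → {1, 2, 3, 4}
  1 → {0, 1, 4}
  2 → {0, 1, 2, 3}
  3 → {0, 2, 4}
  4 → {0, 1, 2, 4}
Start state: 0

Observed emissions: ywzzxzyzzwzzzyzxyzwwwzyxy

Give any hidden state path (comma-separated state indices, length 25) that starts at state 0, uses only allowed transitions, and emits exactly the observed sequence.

  t0 'y' -> {0}, take 0 (start)
  t1 'w' -> {1}, take 1 (0->1 ok)
  t2 'z' -> {2,4}, take 4 (1->4 ok)
  t3 'z' -> {2,4}, take 2 (4->2 ok)
  t4 'x' -> {3}, take 3 (2->3 ok)
  t5 'z' -> {2,4}, take 4 (3->4 ok)
  t6 'y' -> {0}, take 0 (4->0 ok)
  t7 'z' -> {2,4}, take 4 (0->4 ok)
  t8 'z' -> {2,4}, take 2 (4->2 ok)
  t9 'w' -> {1}, take 1 (2->1 ok)
  t10 'z' -> {2,4}, take 4 (1->4 ok)
  t11 'z' -> {2,4}, take 4 (4->4 ok)
  t12 'z' -> {2,4}, take 2 (4->2 ok)
  t13 'y' -> {0}, take 0 (2->0 ok)
  t14 'z' -> {2,4}, take 2 (0->2 ok)
  t15 'x' -> {3}, take 3 (2->3 ok)
  t16 'y' -> {0}, take 0 (3->0 ok)
  t17 'z' -> {2,4}, take 2 (0->2 ok)
  t18 'w' -> {1}, take 1 (2->1 ok)
  t19 'w' -> {1}, take 1 (1->1 ok)
  t20 'w' -> {1}, take 1 (1->1 ok)
  t21 'z' -> {2,4}, take 4 (1->4 ok)
  t22 'y' -> {0}, take 0 (4->0 ok)
  t23 'x' -> {3}, take 3 (0->3 ok)
  t24 'y' -> {0}, take 0 (3->0 ok)

0,1,4,2,3,4,0,4,2,1,4,4,2,0,2,3,0,2,1,1,1,4,0,3,0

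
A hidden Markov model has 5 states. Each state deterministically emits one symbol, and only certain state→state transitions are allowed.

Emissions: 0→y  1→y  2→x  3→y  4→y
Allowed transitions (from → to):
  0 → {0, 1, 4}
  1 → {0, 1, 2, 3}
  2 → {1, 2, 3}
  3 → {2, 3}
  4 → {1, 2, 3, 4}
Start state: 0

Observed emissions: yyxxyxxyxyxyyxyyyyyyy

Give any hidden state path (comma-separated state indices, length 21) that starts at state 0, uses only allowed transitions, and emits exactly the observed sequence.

0,4,2,2,1,2,2,3,2,3,2,3,3,2,1,0,0,4,1,0,1

  [0] y  {0,1,3,4}  => 0  start
  [1] y  {0,1,3,4}  => 4  0->4 ok
  [2] x  {2}  => 2  4->2 ok
  [3] x  {2}  => 2  2->2 ok
  [4] y  {0,1,3,4}  => 1  2->1 ok
  [5] x  {2}  => 2  1->2 ok
  [6] x  {2}  => 2  2->2 ok
  [7] y  {0,1,3,4}  => 3  2->3 ok
  [8] x  {2}  => 2  3->2 ok
  [9] y  {0,1,3,4}  => 3  2->3 ok
  [10] x  {2}  => 2  3->2 ok
  [11] y  {0,1,3,4}  => 3  2->3 ok
  [12] y  {0,1,3,4}  => 3  3->3 ok
  [13] x  {2}  => 2  3->2 ok
  [14] y  {0,1,3,4}  => 1  2->1 ok
  [15] y  {0,1,3,4}  => 0  1->0 ok
  [16] y  {0,1,3,4}  => 0  0->0 ok
  [17] y  {0,1,3,4}  => 4  0->4 ok
  [18] y  {0,1,3,4}  => 1  4->1 ok
  [19] y  {0,1,3,4}  => 0  1->0 ok
  [20] y  {0,1,3,4}  => 1  0->1 ok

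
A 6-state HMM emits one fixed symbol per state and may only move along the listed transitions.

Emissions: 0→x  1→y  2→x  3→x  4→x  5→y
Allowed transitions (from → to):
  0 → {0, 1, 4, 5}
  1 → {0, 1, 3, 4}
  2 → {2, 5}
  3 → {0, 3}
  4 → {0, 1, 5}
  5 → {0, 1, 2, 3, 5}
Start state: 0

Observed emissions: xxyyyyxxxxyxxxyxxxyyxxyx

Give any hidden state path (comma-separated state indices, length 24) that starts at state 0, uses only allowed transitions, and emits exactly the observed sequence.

  t0 'x' -> {0,2,3,4}, take 0 (start)
  t1 'x' -> {0,2,3,4}, take 0 (0->0 ok)
  t2 'y' -> {1,5}, take 5 (0->5 ok)
  t3 'y' -> {1,5}, take 1 (5->1 ok)
  t4 'y' -> {1,5}, take 1 (1->1 ok)
  t5 'y' -> {1,5}, take 1 (1->1 ok)
  t6 'x' -> {0,2,3,4}, take 3 (1->3 ok)
  t7 'x' -> {0,2,3,4}, take 3 (3->3 ok)
  t8 'x' -> {0,2,3,4}, take 0 (3->0 ok)
  t9 'x' -> {0,2,3,4}, take 0 (0->0 ok)
  t10 'y' -> {1,5}, take 5 (0->5 ok)
  t11 'x' -> {0,2,3,4}, take 3 (5->3 ok)
  t12 'x' -> {0,2,3,4}, take 0 (3->0 ok)
  t13 'x' -> {0,2,3,4}, take 0 (0->0 ok)
  t14 'y' -> {1,5}, take 1 (0->1 ok)
  t15 'x' -> {0,2,3,4}, take 4 (1->4 ok)
  t16 'x' -> {0,2,3,4}, take 0 (4->0 ok)
  t17 'x' -> {0,2,3,4}, take 4 (0->4 ok)
  t18 'y' -> {1,5}, take 5 (4->5 ok)
  t19 'y' -> {1,5}, take 1 (5->1 ok)
  t20 'x' -> {0,2,3,4}, take 0 (1->0 ok)
  t21 'x' -> {0,2,3,4}, take 0 (0->0 ok)
  t22 'y' -> {1,5}, take 5 (0->5 ok)
  t23 'x' -> {0,2,3,4}, take 3 (5->3 ok)

0,0,5,1,1,1,3,3,0,0,5,3,0,0,1,4,0,4,5,1,0,0,5,3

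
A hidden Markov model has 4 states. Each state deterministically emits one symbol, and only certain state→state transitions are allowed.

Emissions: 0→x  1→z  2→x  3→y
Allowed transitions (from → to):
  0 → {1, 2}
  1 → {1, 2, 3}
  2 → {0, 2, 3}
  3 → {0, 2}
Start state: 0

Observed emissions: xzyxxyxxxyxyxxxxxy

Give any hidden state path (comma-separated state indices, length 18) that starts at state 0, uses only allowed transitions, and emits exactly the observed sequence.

0,1,3,0,2,3,2,0,2,3,2,3,0,2,2,0,2,3

  [0] x  {0,2}  => 0  start
  [1] z  {1}  => 1  0->1 ok
  [2] y  {3}  => 3  1->3 ok
  [3] x  {0,2}  => 0  3->0 ok
  [4] x  {0,2}  => 2  0->2 ok
  [5] y  {3}  => 3  2->3 ok
  [6] x  {0,2}  => 2  3->2 ok
  [7] x  {0,2}  => 0  2->0 ok
  [8] x  {0,2}  => 2  0->2 ok
  [9] y  {3}  => 3  2->3 ok
  [10] x  {0,2}  => 2  3->2 ok
  [11] y  {3}  => 3  2->3 ok
  [12] x  {0,2}  => 0  3->0 ok
  [13] x  {0,2}  => 2  0->2 ok
  [14] x  {0,2}  => 2  2->2 ok
  [15] x  {0,2}  => 0  2->0 ok
  [16] x  {0,2}  => 2  0->2 ok
  [17] y  {3}  => 3  2->3 ok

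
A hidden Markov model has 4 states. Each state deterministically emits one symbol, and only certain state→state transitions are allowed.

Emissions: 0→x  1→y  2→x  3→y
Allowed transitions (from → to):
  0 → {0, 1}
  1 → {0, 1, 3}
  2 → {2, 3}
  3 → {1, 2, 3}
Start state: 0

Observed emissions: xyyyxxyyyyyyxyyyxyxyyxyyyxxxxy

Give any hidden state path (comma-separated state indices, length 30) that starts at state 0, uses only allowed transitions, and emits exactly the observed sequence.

  [0] x  {0,2}  => 0  start
  [1] y  {1,3}  => 1  0->1 ok
  [2] y  {1,3}  => 3  1->3 ok
  [3] y  {1,3}  => 1  3->1 ok
  [4] x  {0,2}  => 0  1->0 ok
  [5] x  {0,2}  => 0  0->0 ok
  [6] y  {1,3}  => 1  0->1 ok
  [7] y  {1,3}  => 3  1->3 ok
  [8] y  {1,3}  => 1  3->1 ok
  [9] y  {1,3}  => 3  1->3 ok
  [10] y  {1,3}  => 3  3->3 ok
  [11] y  {1,3}  => 1  3->1 ok
  [12] x  {0,2}  => 0  1->0 ok
  [13] y  {1,3}  => 1  0->1 ok
  [14] y  {1,3}  => 1  1->1 ok
  [15] y  {1,3}  => 1  1->1 ok
  [16] x  {0,2}  => 0  1->0 ok
  [17] y  {1,3}  => 1  0->1 ok
  [18] x  {0,2}  => 0  1->0 ok
  [19] y  {1,3}  => 1  0->1 ok
  [20] y  {1,3}  => 1  1->1 ok
  [21] x  {0,2}  => 0  1->0 ok
  [22] y  {1,3}  => 1  0->1 ok
  [23] y  {1,3}  => 1  1->1 ok
  [24] y  {1,3}  => 3  1->3 ok
  [25] x  {0,2}  => 2  3->2 ok
  [26] x  {0,2}  => 2  2->2 ok
  [27] x  {0,2}  => 2  2->2 ok
  [28] x  {0,2}  => 2  2->2 ok
  [29] y  {1,3}  => 3  2->3 ok

0,1,3,1,0,0,1,3,1,3,3,1,0,1,1,1,0,1,0,1,1,0,1,1,3,2,2,2,2,3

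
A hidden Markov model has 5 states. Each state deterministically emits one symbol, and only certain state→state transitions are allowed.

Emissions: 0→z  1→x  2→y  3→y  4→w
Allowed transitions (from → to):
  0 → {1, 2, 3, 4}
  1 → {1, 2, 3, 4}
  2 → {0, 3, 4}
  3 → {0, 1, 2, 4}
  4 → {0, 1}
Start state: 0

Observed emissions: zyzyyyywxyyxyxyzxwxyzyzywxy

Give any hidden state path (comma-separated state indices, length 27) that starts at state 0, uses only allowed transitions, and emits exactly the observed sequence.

0,2,0,3,2,3,2,4,1,2,3,1,3,1,2,0,1,4,1,3,0,3,0,2,4,1,3

  pos 0: z in {0}, choose 0; start
  pos 1: y in {2,3}, choose 2; 0->2 ok
  pos 2: z in {0}, choose 0; 2->0 ok
  pos 3: y in {2,3}, choose 3; 0->3 ok
  pos 4: y in {2,3}, choose 2; 3->2 ok
  pos 5: y in {2,3}, choose 3; 2->3 ok
  pos 6: y in {2,3}, choose 2; 3->2 ok
  pos 7: w in {4}, choose 4; 2->4 ok
  pos 8: x in {1}, choose 1; 4->1 ok
  pos 9: y in {2,3}, choose 2; 1->2 ok
  pos 10: y in {2,3}, choose 3; 2->3 ok
  pos 11: x in {1}, choose 1; 3->1 ok
  pos 12: y in {2,3}, choose 3; 1->3 ok
  pos 13: x in {1}, choose 1; 3->1 ok
  pos 14: y in {2,3}, choose 2; 1->2 ok
  pos 15: z in {0}, choose 0; 2->0 ok
  pos 16: x in {1}, choose 1; 0->1 ok
  pos 17: w in {4}, choose 4; 1->4 ok
  pos 18: x in {1}, choose 1; 4->1 ok
  pos 19: y in {2,3}, choose 3; 1->3 ok
  pos 20: z in {0}, choose 0; 3->0 ok
  pos 21: y in {2,3}, choose 3; 0->3 ok
  pos 22: z in {0}, choose 0; 3->0 ok
  pos 23: y in {2,3}, choose 2; 0->2 ok
  pos 24: w in {4}, choose 4; 2->4 ok
  pos 25: x in {1}, choose 1; 4->1 ok
  pos 26: y in {2,3}, choose 3; 1->3 ok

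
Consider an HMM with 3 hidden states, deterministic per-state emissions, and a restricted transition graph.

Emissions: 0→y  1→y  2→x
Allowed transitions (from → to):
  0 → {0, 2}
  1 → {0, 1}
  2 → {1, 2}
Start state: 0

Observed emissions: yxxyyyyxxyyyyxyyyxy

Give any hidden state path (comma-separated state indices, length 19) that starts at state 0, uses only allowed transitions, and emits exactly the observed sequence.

  t0 'y' -> {0,1}, take 0 (start)
  t1 'x' -> {2}, take 2 (0->2 ok)
  t2 'x' -> {2}, take 2 (2->2 ok)
  t3 'y' -> {0,1}, take 1 (2->1 ok)
  t4 'y' -> {0,1}, take 1 (1->1 ok)
  t5 'y' -> {0,1}, take 1 (1->1 ok)
  t6 'y' -> {0,1}, take 0 (1->0 ok)
  t7 'x' -> {2}, take 2 (0->2 ok)
  t8 'x' -> {2}, take 2 (2->2 ok)
  t9 'y' -> {0,1}, take 1 (2->1 ok)
  t10 'y' -> {0,1}, take 1 (1->1 ok)
  t11 'y' -> {0,1}, take 1 (1->1 ok)
  t12 'y' -> {0,1}, take 0 (1->0 ok)
  t13 'x' -> {2}, take 2 (0->2 ok)
  t14 'y' -> {0,1}, take 1 (2->1 ok)
  t15 'y' -> {0,1}, take 0 (1->0 ok)
  t16 'y' -> {0,1}, take 0 (0->0 ok)
  t17 'x' -> {2}, take 2 (0->2 ok)
  t18 'y' -> {0,1}, take 1 (2->1 ok)

0,2,2,1,1,1,0,2,2,1,1,1,0,2,1,0,0,2,1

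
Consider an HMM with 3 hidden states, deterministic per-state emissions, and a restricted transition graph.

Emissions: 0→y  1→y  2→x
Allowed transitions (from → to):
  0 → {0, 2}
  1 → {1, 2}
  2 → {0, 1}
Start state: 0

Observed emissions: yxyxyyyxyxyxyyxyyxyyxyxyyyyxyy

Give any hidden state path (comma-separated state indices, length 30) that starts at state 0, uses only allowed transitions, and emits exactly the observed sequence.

  [0] y  {0,1}  => 0  start
  [1] x  {2}  => 2  0->2 ok
  [2] y  {0,1}  => 0  2->0 ok
  [3] x  {2}  => 2  0->2 ok
  [4] y  {0,1}  => 1  2->1 ok
  [5] y  {0,1}  => 1  1->1 ok
  [6] y  {0,1}  => 1  1->1 ok
  [7] x  {2}  => 2  1->2 ok
  [8] y  {0,1}  => 1  2->1 ok
  [9] x  {2}  => 2  1->2 ok
  [10] y  {0,1}  => 0  2->0 ok
  [11] x  {2}  => 2  0->2 ok
  [12] y  {0,1}  => 0  2->0 ok
  [13] y  {0,1}  => 0  0->0 ok
  [14] x  {2}  => 2  0->2 ok
  [15] y  {0,1}  => 1  2->1 ok
  [16] y  {0,1}  => 1  1->1 ok
  [17] x  {2}  => 2  1->2 ok
  [18] y  {0,1}  => 0  2->0 ok
  [19] y  {0,1}  => 0  0->0 ok
  [20] x  {2}  => 2  0->2 ok
  [21] y  {0,1}  => 1  2->1 ok
  [22] x  {2}  => 2  1->2 ok
  [23] y  {0,1}  => 1  2->1 ok
  [24] y  {0,1}  => 1  1->1 ok
  [25] y  {0,1}  => 1  1->1 ok
  [26] y  {0,1}  => 1  1->1 ok
  [27] x  {2}  => 2  1->2 ok
  [28] y  {0,1}  => 1  2->1 ok
  [29] y  {0,1}  => 1  1->1 ok

0,2,0,2,1,1,1,2,1,2,0,2,0,0,2,1,1,2,0,0,2,1,2,1,1,1,1,2,1,1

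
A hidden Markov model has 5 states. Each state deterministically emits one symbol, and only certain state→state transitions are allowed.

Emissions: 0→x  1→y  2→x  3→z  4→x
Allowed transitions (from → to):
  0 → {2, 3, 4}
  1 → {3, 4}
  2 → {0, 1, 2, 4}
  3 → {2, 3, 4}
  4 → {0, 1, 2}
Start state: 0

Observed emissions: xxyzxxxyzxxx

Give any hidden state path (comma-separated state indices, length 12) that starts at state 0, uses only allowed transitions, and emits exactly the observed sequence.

  pos 0: x in {0,2,4}, choose 0; start
  pos 1: x in {0,2,4}, choose 2; 0->2 ok
  pos 2: y in {1}, choose 1; 2->1 ok
  pos 3: z in {3}, choose 3; 1->3 ok
  pos 4: x in {0,2,4}, choose 4; 3->4 ok
  pos 5: x in {0,2,4}, choose 2; 4->2 ok
  pos 6: x in {0,2,4}, choose 2; 2->2 ok
  pos 7: y in {1}, choose 1; 2->1 ok
  pos 8: z in {3}, choose 3; 1->3 ok
  pos 9: x in {0,2,4}, choose 2; 3->2 ok
  pos 10: x in {0,2,4}, choose 0; 2->0 ok
  pos 11: x in {0,2,4}, choose 4; 0->4 ok

0,2,1,3,4,2,2,1,3,2,0,4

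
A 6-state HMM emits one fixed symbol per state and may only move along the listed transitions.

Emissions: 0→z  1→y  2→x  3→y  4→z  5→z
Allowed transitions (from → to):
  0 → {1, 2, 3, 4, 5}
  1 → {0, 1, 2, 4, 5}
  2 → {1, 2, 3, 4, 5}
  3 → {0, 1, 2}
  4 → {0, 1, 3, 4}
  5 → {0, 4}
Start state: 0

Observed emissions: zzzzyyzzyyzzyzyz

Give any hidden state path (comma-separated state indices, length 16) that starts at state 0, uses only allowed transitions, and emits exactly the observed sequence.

  t0 'z' -> {0,4,5}, take 0 (start)
  t1 'z' -> {0,4,5}, take 4 (0->4 ok)
  t2 'z' -> {0,4,5}, take 0 (4->0 ok)
  t3 'z' -> {0,4,5}, take 4 (0->4 ok)
  t4 'y' -> {1,3}, take 1 (4->1 ok)
  t5 'y' -> {1,3}, take 1 (1->1 ok)
  t6 'z' -> {0,4,5}, take 4 (1->4 ok)
  t7 'z' -> {0,4,5}, take 4 (4->4 ok)
  t8 'y' -> {1,3}, take 3 (4->3 ok)
  t9 'y' -> {1,3}, take 1 (3->1 ok)
  t10 'z' -> {0,4,5}, take 5 (1->5 ok)
  t11 'z' -> {0,4,5}, take 0 (5->0 ok)
  t12 'y' -> {1,3}, take 1 (0->1 ok)
  t13 'z' -> {0,4,5}, take 4 (1->4 ok)
  t14 'y' -> {1,3}, take 3 (4->3 ok)
  t15 'z' -> {0,4,5}, take 0 (3->0 ok)

0,4,0,4,1,1,4,4,3,1,5,0,1,4,3,0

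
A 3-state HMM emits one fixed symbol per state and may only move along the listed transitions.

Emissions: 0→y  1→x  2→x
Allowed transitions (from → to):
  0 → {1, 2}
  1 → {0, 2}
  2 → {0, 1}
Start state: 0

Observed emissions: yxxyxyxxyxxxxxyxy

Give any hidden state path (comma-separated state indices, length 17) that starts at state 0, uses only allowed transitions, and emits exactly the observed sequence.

0,2,1,0,2,0,1,2,0,1,2,1,2,1,0,2,0

  t0 'y' -> {0}, take 0 (start)
  t1 'x' -> {1,2}, take 2 (0->2 ok)
  t2 'x' -> {1,2}, take 1 (2->1 ok)
  t3 'y' -> {0}, take 0 (1->0 ok)
  t4 'x' -> {1,2}, take 2 (0->2 ok)
  t5 'y' -> {0}, take 0 (2->0 ok)
  t6 'x' -> {1,2}, take 1 (0->1 ok)
  t7 'x' -> {1,2}, take 2 (1->2 ok)
  t8 'y' -> {0}, take 0 (2->0 ok)
  t9 'x' -> {1,2}, take 1 (0->1 ok)
  t10 'x' -> {1,2}, take 2 (1->2 ok)
  t11 'x' -> {1,2}, take 1 (2->1 ok)
  t12 'x' -> {1,2}, take 2 (1->2 ok)
  t13 'x' -> {1,2}, take 1 (2->1 ok)
  t14 'y' -> {0}, take 0 (1->0 ok)
  t15 'x' -> {1,2}, take 2 (0->2 ok)
  t16 'y' -> {0}, take 0 (2->0 ok)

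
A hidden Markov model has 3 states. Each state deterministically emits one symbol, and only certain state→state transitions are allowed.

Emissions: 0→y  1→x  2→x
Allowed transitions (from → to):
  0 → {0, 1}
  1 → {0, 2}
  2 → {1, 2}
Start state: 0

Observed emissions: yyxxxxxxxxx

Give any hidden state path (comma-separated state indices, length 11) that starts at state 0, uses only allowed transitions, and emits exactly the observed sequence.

0,0,1,2,1,2,1,2,1,2,1

  0: obs=y cand={0} pick 0 [start]
  1: obs=y cand={0} pick 0 [0->0 ok]
  2: obs=x cand={1,2} pick 1 [0->1 ok]
  3: obs=x cand={1,2} pick 2 [1->2 ok]
  4: obs=x cand={1,2} pick 1 [2->1 ok]
  5: obs=x cand={1,2} pick 2 [1->2 ok]
  6: obs=x cand={1,2} pick 1 [2->1 ok]
  7: obs=x cand={1,2} pick 2 [1->2 ok]
  8: obs=x cand={1,2} pick 1 [2->1 ok]
  9: obs=x cand={1,2} pick 2 [1->2 ok]
  10: obs=x cand={1,2} pick 1 [2->1 ok]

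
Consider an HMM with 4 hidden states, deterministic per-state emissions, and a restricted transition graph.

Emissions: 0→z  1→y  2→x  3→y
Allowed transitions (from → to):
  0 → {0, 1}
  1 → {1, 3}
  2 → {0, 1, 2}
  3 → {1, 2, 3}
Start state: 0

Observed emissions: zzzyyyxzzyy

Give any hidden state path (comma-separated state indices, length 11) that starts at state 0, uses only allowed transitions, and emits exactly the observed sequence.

  [0] z  {0}  => 0  start
  [1] z  {0}  => 0  0->0 ok
  [2] z  {0}  => 0  0->0 ok
  [3] y  {1,3}  => 1  0->1 ok
  [4] y  {1,3}  => 1  1->1 ok
  [5] y  {1,3}  => 3  1->3 ok
  [6] x  {2}  => 2  3->2 ok
  [7] z  {0}  => 0  2->0 ok
  [8] z  {0}  => 0  0->0 ok
  [9] y  {1,3}  => 1  0->1 ok
  [10] y  {1,3}  => 1  1->1 ok

0,0,0,1,1,3,2,0,0,1,1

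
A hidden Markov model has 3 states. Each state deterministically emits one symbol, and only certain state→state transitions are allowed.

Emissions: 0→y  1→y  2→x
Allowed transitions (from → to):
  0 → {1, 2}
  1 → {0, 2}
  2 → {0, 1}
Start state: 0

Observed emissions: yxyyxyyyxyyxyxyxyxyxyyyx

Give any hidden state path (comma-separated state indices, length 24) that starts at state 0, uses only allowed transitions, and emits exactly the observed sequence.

  [0] y  {0,1}  => 0  start
  [1] x  {2}  => 2  0->2 ok
  [2] y  {0,1}  => 1  2->1 ok
  [3] y  {0,1}  => 0  1->0 ok
  [4] x  {2}  => 2  0->2 ok
  [5] y  {0,1}  => 1  2->1 ok
  [6] y  {0,1}  => 0  1->0 ok
  [7] y  {0,1}  => 1  0->1 ok
  [8] x  {2}  => 2  1->2 ok
  [9] y  {0,1}  => 0  2->0 ok
  [10] y  {0,1}  => 1  0->1 ok
  [11] x  {2}  => 2  1->2 ok
  [12] y  {0,1}  => 0  2->0 ok
  [13] x  {2}  => 2  0->2 ok
  [14] y  {0,1}  => 0  2->0 ok
  [15] x  {2}  => 2  0->2 ok
  [16] y  {0,1}  => 0  2->0 ok
  [17] x  {2}  => 2  0->2 ok
  [18] y  {0,1}  => 1  2->1 ok
  [19] x  {2}  => 2  1->2 ok
  [20] y  {0,1}  => 0  2->0 ok
  [21] y  {0,1}  => 1  0->1 ok
  [22] y  {0,1}  => 0  1->0 ok
  [23] x  {2}  => 2  0->2 ok

0,2,1,0,2,1,0,1,2,0,1,2,0,2,0,2,0,2,1,2,0,1,0,2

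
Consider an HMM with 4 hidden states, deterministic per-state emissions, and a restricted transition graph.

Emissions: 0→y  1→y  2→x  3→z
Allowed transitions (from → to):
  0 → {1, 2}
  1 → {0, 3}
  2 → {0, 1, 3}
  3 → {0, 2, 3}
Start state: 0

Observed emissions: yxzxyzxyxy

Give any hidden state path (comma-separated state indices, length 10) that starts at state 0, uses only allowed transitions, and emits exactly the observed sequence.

  0: obs=y cand={0,1} pick 0 [start]
  1: obs=x cand={2} pick 2 [0->2 ok]
  2: obs=z cand={3} pick 3 [2->3 ok]
  3: obs=x cand={2} pick 2 [3->2 ok]
  4: obs=y cand={0,1} pick 1 [2->1 ok]
  5: obs=z cand={3} pick 3 [1->3 ok]
  6: obs=x cand={2} pick 2 [3->2 ok]
  7: obs=y cand={0,1} pick 0 [2->0 ok]
  8: obs=x cand={2} pick 2 [0->2 ok]
  9: obs=y cand={0,1} pick 1 [2->1 ok]

0,2,3,2,1,3,2,0,2,1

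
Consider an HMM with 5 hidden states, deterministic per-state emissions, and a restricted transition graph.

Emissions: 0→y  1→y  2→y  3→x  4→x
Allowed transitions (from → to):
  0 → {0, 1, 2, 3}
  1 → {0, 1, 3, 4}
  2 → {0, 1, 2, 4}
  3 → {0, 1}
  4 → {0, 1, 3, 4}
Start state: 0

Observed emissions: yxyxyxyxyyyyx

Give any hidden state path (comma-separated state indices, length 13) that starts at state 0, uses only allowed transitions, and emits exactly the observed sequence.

  t0 'y' -> {0,1,2}, take 0 (start)
  t1 'x' -> {3,4}, take 3 (0->3 ok)
  t2 'y' -> {0,1,2}, take 1 (3->1 ok)
  t3 'x' -> {3,4}, take 4 (1->4 ok)
  t4 'y' -> {0,1,2}, take 0 (4->0 ok)
  t5 'x' -> {3,4}, take 3 (0->3 ok)
  t6 'y' -> {0,1,2}, take 0 (3->0 ok)
  t7 'x' -> {3,4}, take 3 (0->3 ok)
  t8 'y' -> {0,1,2}, take 0 (3->0 ok)
  t9 'y' -> {0,1,2}, take 2 (0->2 ok)
  t10 'y' -> {0,1,2}, take 1 (2->1 ok)
  t11 'y' -> {0,1,2}, take 0 (1->0 ok)
  t12 'x' -> {3,4}, take 3 (0->3 ok)

0,3,1,4,0,3,0,3,0,2,1,0,3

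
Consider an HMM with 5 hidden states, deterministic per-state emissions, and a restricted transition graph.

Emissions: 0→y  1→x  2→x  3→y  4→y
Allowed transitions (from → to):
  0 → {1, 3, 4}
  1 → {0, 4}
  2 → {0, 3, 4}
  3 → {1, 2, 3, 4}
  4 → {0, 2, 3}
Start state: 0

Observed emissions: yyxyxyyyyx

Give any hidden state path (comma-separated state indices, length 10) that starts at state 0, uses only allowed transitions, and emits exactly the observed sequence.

  0: obs=y cand={0,3,4} pick 0 [start]
  1: obs=y cand={0,3,4} pick 4 [0->4 ok]
  2: obs=x cand={1,2} pick 2 [4->2 ok]
  3: obs=y cand={0,3,4} pick 4 [2->4 ok]
  4: obs=x cand={1,2} pick 2 [4->2 ok]
  5: obs=y cand={0,3,4} pick 3 [2->3 ok]
  6: obs=y cand={0,3,4} pick 3 [3->3 ok]
  7: obs=y cand={0,3,4} pick 4 [3->4 ok]
  8: obs=y cand={0,3,4} pick 0 [4->0 ok]
  9: obs=x cand={1,2} pick 1 [0->1 ok]

0,4,2,4,2,3,3,4,0,1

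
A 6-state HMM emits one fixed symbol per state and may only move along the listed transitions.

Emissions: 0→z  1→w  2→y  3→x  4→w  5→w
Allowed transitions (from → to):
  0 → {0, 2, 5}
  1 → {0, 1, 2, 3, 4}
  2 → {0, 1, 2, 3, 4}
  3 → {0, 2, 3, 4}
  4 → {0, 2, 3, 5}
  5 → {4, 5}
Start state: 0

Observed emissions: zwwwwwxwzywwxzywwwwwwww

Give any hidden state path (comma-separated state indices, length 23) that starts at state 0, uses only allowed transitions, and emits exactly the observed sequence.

0,5,4,5,5,4,3,4,0,2,1,1,3,0,2,4,5,4,5,5,5,5,5

  t0 'z' -> {0}, take 0 (start)
  t1 'w' -> {1,4,5}, take 5 (0->5 ok)
  t2 'w' -> {1,4,5}, take 4 (5->4 ok)
  t3 'w' -> {1,4,5}, take 5 (4->5 ok)
  t4 'w' -> {1,4,5}, take 5 (5->5 ok)
  t5 'w' -> {1,4,5}, take 4 (5->4 ok)
  t6 'x' -> {3}, take 3 (4->3 ok)
  t7 'w' -> {1,4,5}, take 4 (3->4 ok)
  t8 'z' -> {0}, take 0 (4->0 ok)
  t9 'y' -> {2}, take 2 (0->2 ok)
  t10 'w' -> {1,4,5}, take 1 (2->1 ok)
  t11 'w' -> {1,4,5}, take 1 (1->1 ok)
  t12 'x' -> {3}, take 3 (1->3 ok)
  t13 'z' -> {0}, take 0 (3->0 ok)
  t14 'y' -> {2}, take 2 (0->2 ok)
  t15 'w' -> {1,4,5}, take 4 (2->4 ok)
  t16 'w' -> {1,4,5}, take 5 (4->5 ok)
  t17 'w' -> {1,4,5}, take 4 (5->4 ok)
  t18 'w' -> {1,4,5}, take 5 (4->5 ok)
  t19 'w' -> {1,4,5}, take 5 (5->5 ok)
  t20 'w' -> {1,4,5}, take 5 (5->5 ok)
  t21 'w' -> {1,4,5}, take 5 (5->5 ok)
  t22 'w' -> {1,4,5}, take 5 (5->5 ok)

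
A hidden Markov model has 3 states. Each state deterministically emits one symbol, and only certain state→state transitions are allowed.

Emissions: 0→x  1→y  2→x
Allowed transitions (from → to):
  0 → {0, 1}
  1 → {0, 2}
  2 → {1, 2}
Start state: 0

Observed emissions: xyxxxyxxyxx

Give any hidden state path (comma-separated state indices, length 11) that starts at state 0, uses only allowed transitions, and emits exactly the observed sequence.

0,1,2,2,2,1,0,0,1,0,0

  t0 'x' -> {0,2}, take 0 (start)
  t1 'y' -> {1}, take 1 (0->1 ok)
  t2 'x' -> {0,2}, take 2 (1->2 ok)
  t3 'x' -> {0,2}, take 2 (2->2 ok)
  t4 'x' -> {0,2}, take 2 (2->2 ok)
  t5 'y' -> {1}, take 1 (2->1 ok)
  t6 'x' -> {0,2}, take 0 (1->0 ok)
  t7 'x' -> {0,2}, take 0 (0->0 ok)
  t8 'y' -> {1}, take 1 (0->1 ok)
  t9 'x' -> {0,2}, take 0 (1->0 ok)
  t10 'x' -> {0,2}, take 0 (0->0 ok)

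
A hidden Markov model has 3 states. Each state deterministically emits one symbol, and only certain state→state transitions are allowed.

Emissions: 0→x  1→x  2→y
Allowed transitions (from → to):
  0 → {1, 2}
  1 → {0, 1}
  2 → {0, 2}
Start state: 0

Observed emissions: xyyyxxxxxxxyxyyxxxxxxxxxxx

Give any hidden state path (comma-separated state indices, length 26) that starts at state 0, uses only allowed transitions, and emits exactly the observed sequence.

  pos 0: x in {0,1}, choose 0; start
  pos 1: y in {2}, choose 2; 0->2 ok
  pos 2: y in {2}, choose 2; 2->2 ok
  pos 3: y in {2}, choose 2; 2->2 ok
  pos 4: x in {0,1}, choose 0; 2->0 ok
  pos 5: x in {0,1}, choose 1; 0->1 ok
  pos 6: x in {0,1}, choose 1; 1->1 ok
  pos 7: x in {0,1}, choose 0; 1->0 ok
  pos 8: x in {0,1}, choose 1; 0->1 ok
  pos 9: x in {0,1}, choose 1; 1->1 ok
  pos 10: x in {0,1}, choose 0; 1->0 ok
  pos 11: y in {2}, choose 2; 0->2 ok
  pos 12: x in {0,1}, choose 0; 2->0 ok
  pos 13: y in {2}, choose 2; 0->2 ok
  pos 14: y in {2}, choose 2; 2->2 ok
  pos 15: x in {0,1}, choose 0; 2->0 ok
  pos 16: x in {0,1}, choose 1; 0->1 ok
  pos 17: x in {0,1}, choose 0; 1->0 ok
  pos 18: x in {0,1}, choose 1; 0->1 ok
  pos 19: x in {0,1}, choose 0; 1->0 ok
  pos 20: x in {0,1}, choose 1; 0->1 ok
  pos 21: x in {0,1}, choose 1; 1->1 ok
  pos 22: x in {0,1}, choose 0; 1->0 ok
  pos 23: x in {0,1}, choose 1; 0->1 ok
  pos 24: x in {0,1}, choose 1; 1->1 ok
  pos 25: x in {0,1}, choose 1; 1->1 ok

0,2,2,2,0,1,1,0,1,1,0,2,0,2,2,0,1,0,1,0,1,1,0,1,1,1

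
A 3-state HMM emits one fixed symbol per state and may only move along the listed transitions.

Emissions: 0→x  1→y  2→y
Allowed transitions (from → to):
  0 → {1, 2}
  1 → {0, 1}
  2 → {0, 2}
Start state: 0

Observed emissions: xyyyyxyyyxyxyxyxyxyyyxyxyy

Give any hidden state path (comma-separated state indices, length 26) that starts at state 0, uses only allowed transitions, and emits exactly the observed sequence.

  pos 0: x in {0}, choose 0; start
  pos 1: y in {1,2}, choose 2; 0->2 ok
  pos 2: y in {1,2}, choose 2; 2->2 ok
  pos 3: y in {1,2}, choose 2; 2->2 ok
  pos 4: y in {1,2}, choose 2; 2->2 ok
  pos 5: x in {0}, choose 0; 2->0 ok
  pos 6: y in {1,2}, choose 1; 0->1 ok
  pos 7: y in {1,2}, choose 1; 1->1 ok
  pos 8: y in {1,2}, choose 1; 1->1 ok
  pos 9: x in {0}, choose 0; 1->0 ok
  pos 10: y in {1,2}, choose 1; 0->1 ok
  pos 11: x in {0}, choose 0; 1->0 ok
  pos 12: y in {1,2}, choose 1; 0->1 ok
  pos 13: x in {0}, choose 0; 1->0 ok
  pos 14: y in {1,2}, choose 1; 0->1 ok
  pos 15: x in {0}, choose 0; 1->0 ok
  pos 16: y in {1,2}, choose 1; 0->1 ok
  pos 17: x in {0}, choose 0; 1->0 ok
  pos 18: y in {1,2}, choose 1; 0->1 ok
  pos 19: y in {1,2}, choose 1; 1->1 ok
  pos 20: y in {1,2}, choose 1; 1->1 ok
  pos 21: x in {0}, choose 0; 1->0 ok
  pos 22: y in {1,2}, choose 2; 0->2 ok
  pos 23: x in {0}, choose 0; 2->0 ok
  pos 24: y in {1,2}, choose 1; 0->1 ok
  pos 25: y in {1,2}, choose 1; 1->1 ok

0,2,2,2,2,0,1,1,1,0,1,0,1,0,1,0,1,0,1,1,1,0,2,0,1,1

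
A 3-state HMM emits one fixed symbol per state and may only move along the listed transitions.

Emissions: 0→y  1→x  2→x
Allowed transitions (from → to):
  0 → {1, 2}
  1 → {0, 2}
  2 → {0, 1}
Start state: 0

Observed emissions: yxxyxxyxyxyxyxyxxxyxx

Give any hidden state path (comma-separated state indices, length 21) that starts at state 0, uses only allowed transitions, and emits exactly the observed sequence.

  0: obs=y cand={0} pick 0 [start]
  1: obs=x cand={1,2} pick 1 [0->1 ok]
  2: obs=x cand={1,2} pick 2 [1->2 ok]
  3: obs=y cand={0} pick 0 [2->0 ok]
  4: obs=x cand={1,2} pick 1 [0->1 ok]
  5: obs=x cand={1,2} pick 2 [1->2 ok]
  6: obs=y cand={0} pick 0 [2->0 ok]
  7: obs=x cand={1,2} pick 2 [0->2 ok]
  8: obs=y cand={0} pick 0 [2->0 ok]
  9: obs=x cand={1,2} pick 1 [0->1 ok]
  10: obs=y cand={0} pick 0 [1->0 ok]
  11: obs=x cand={1,2} pick 1 [0->1 ok]
  12: obs=y cand={0} pick 0 [1->0 ok]
  13: obs=x cand={1,2} pick 1 [0->1 ok]
  14: obs=y cand={0} pick 0 [1->0 ok]
  15: obs=x cand={1,2} pick 1 [0->1 ok]
  16: obs=x cand={1,2} pick 2 [1->2 ok]
  17: obs=x cand={1,2} pick 1 [2->1 ok]
  18: obs=y cand={0} pick 0 [1->0 ok]
  19: obs=x cand={1,2} pick 2 [0->2 ok]
  20: obs=x cand={1,2} pick 1 [2->1 ok]

0,1,2,0,1,2,0,2,0,1,0,1,0,1,0,1,2,1,0,2,1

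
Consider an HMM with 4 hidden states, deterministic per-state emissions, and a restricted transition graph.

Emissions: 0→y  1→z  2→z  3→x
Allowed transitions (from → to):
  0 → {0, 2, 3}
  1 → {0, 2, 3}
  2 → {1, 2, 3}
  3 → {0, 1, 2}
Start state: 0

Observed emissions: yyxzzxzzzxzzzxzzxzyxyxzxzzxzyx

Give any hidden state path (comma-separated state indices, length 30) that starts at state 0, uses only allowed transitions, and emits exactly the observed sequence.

0,0,3,2,1,3,2,1,2,3,2,2,1,3,2,2,3,1,0,3,0,3,1,3,2,2,3,1,0,3

  0: obs=y cand={0} pick 0 [start]
  1: obs=y cand={0} pick 0 [0->0 ok]
  2: obs=x cand={3} pick 3 [0->3 ok]
  3: obs=z cand={1,2} pick 2 [3->2 ok]
  4: obs=z cand={1,2} pick 1 [2->1 ok]
  5: obs=x cand={3} pick 3 [1->3 ok]
  6: obs=z cand={1,2} pick 2 [3->2 ok]
  7: obs=z cand={1,2} pick 1 [2->1 ok]
  8: obs=z cand={1,2} pick 2 [1->2 ok]
  9: obs=x cand={3} pick 3 [2->3 ok]
  10: obs=z cand={1,2} pick 2 [3->2 ok]
  11: obs=z cand={1,2} pick 2 [2->2 ok]
  12: obs=z cand={1,2} pick 1 [2->1 ok]
  13: obs=x cand={3} pick 3 [1->3 ok]
  14: obs=z cand={1,2} pick 2 [3->2 ok]
  15: obs=z cand={1,2} pick 2 [2->2 ok]
  16: obs=x cand={3} pick 3 [2->3 ok]
  17: obs=z cand={1,2} pick 1 [3->1 ok]
  18: obs=y cand={0} pick 0 [1->0 ok]
  19: obs=x cand={3} pick 3 [0->3 ok]
  20: obs=y cand={0} pick 0 [3->0 ok]
  21: obs=x cand={3} pick 3 [0->3 ok]
  22: obs=z cand={1,2} pick 1 [3->1 ok]
  23: obs=x cand={3} pick 3 [1->3 ok]
  24: obs=z cand={1,2} pick 2 [3->2 ok]
  25: obs=z cand={1,2} pick 2 [2->2 ok]
  26: obs=x cand={3} pick 3 [2->3 ok]
  27: obs=z cand={1,2} pick 1 [3->1 ok]
  28: obs=y cand={0} pick 0 [1->0 ok]
  29: obs=x cand={3} pick 3 [0->3 ok]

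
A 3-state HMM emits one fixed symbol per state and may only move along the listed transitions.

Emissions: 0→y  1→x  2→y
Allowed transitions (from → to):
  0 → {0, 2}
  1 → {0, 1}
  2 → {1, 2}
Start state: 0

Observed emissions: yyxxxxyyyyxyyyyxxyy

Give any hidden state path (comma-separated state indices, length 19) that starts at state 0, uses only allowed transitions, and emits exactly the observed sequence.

0,2,1,1,1,1,0,2,2,2,1,0,0,0,2,1,1,0,2

  [0] y  {0,2}  => 0  start
  [1] y  {0,2}  => 2  0->2 ok
  [2] x  {1}  => 1  2->1 ok
  [3] x  {1}  => 1  1->1 ok
  [4] x  {1}  => 1  1->1 ok
  [5] x  {1}  => 1  1->1 ok
  [6] y  {0,2}  => 0  1->0 ok
  [7] y  {0,2}  => 2  0->2 ok
  [8] y  {0,2}  => 2  2->2 ok
  [9] y  {0,2}  => 2  2->2 ok
  [10] x  {1}  => 1  2->1 ok
  [11] y  {0,2}  => 0  1->0 ok
  [12] y  {0,2}  => 0  0->0 ok
  [13] y  {0,2}  => 0  0->0 ok
  [14] y  {0,2}  => 2  0->2 ok
  [15] x  {1}  => 1  2->1 ok
  [16] x  {1}  => 1  1->1 ok
  [17] y  {0,2}  => 0  1->0 ok
  [18] y  {0,2}  => 2  0->2 ok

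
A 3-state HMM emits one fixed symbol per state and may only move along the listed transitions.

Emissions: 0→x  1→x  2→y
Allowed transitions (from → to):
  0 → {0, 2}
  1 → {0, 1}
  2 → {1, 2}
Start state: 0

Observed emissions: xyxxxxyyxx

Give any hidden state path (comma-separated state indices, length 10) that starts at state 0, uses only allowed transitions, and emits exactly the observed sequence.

0,2,1,1,0,0,2,2,1,1

  pos 0: x in {0,1}, choose 0; start
  pos 1: y in {2}, choose 2; 0->2 ok
  pos 2: x in {0,1}, choose 1; 2->1 ok
  pos 3: x in {0,1}, choose 1; 1->1 ok
  pos 4: x in {0,1}, choose 0; 1->0 ok
  pos 5: x in {0,1}, choose 0; 0->0 ok
  pos 6: y in {2}, choose 2; 0->2 ok
  pos 7: y in {2}, choose 2; 2->2 ok
  pos 8: x in {0,1}, choose 1; 2->1 ok
  pos 9: x in {0,1}, choose 1; 1->1 ok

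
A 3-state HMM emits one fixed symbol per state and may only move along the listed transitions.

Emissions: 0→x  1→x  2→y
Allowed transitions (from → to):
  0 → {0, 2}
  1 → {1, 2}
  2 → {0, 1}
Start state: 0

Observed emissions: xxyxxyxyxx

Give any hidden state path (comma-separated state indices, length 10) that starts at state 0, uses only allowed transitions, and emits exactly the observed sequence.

  pos 0: x in {0,1}, choose 0; start
  pos 1: x in {0,1}, choose 0; 0->0 ok
  pos 2: y in {2}, choose 2; 0->2 ok
  pos 3: x in {0,1}, choose 1; 2->1 ok
  pos 4: x in {0,1}, choose 1; 1->1 ok
  pos 5: y in {2}, choose 2; 1->2 ok
  pos 6: x in {0,1}, choose 0; 2->0 ok
  pos 7: y in {2}, choose 2; 0->2 ok
  pos 8: x in {0,1}, choose 0; 2->0 ok
  pos 9: x in {0,1}, choose 0; 0->0 ok

0,0,2,1,1,2,0,2,0,0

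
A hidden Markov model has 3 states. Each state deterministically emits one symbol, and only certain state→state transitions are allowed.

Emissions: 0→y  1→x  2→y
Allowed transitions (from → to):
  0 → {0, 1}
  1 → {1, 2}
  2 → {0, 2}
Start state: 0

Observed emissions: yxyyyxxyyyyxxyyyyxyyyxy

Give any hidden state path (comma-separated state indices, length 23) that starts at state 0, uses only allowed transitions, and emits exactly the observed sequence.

  [0] y  {0,2}  => 0  start
  [1] x  {1}  => 1  0->1 ok
  [2] y  {0,2}  => 2  1->2 ok
  [3] y  {0,2}  => 0  2->0 ok
  [4] y  {0,2}  => 0  0->0 ok
  [5] x  {1}  => 1  0->1 ok
  [6] x  {1}  => 1  1->1 ok
  [7] y  {0,2}  => 2  1->2 ok
  [8] y  {0,2}  => 2  2->2 ok
  [9] y  {0,2}  => 2  2->2 ok
  [10] y  {0,2}  => 0  2->0 ok
  [11] x  {1}  => 1  0->1 ok
  [12] x  {1}  => 1  1->1 ok
  [13] y  {0,2}  => 2  1->2 ok
  [14] y  {0,2}  => 2  2->2 ok
  [15] y  {0,2}  => 0  2->0 ok
  [16] y  {0,2}  => 0  0->0 ok
  [17] x  {1}  => 1  0->1 ok
  [18] y  {0,2}  => 2  1->2 ok
  [19] y  {0,2}  => 2  2->2 ok
  [20] y  {0,2}  => 0  2->0 ok
  [21] x  {1}  => 1  0->1 ok
  [22] y  {0,2}  => 2  1->2 ok

0,1,2,0,0,1,1,2,2,2,0,1,1,2,2,0,0,1,2,2,0,1,2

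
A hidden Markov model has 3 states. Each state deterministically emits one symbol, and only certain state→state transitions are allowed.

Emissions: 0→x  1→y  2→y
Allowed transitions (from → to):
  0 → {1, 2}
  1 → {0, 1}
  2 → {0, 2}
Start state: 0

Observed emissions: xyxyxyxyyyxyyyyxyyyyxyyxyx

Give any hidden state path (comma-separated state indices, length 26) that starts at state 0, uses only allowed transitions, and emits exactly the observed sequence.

  t0 'x' -> {0}, take 0 (start)
  t1 'y' -> {1,2}, take 1 (0->1 ok)
  t2 'x' -> {0}, take 0 (1->0 ok)
  t3 'y' -> {1,2}, take 1 (0->1 ok)
  t4 'x' -> {0}, take 0 (1->0 ok)
  t5 'y' -> {1,2}, take 1 (0->1 ok)
  t6 'x' -> {0}, take 0 (1->0 ok)
  t7 'y' -> {1,2}, take 1 (0->1 ok)
  t8 'y' -> {1,2}, take 1 (1->1 ok)
  t9 'y' -> {1,2}, take 1 (1->1 ok)
  t10 'x' -> {0}, take 0 (1->0 ok)
  t11 'y' -> {1,2}, take 2 (0->2 ok)
  t12 'y' -> {1,2}, take 2 (2->2 ok)
  t13 'y' -> {1,2}, take 2 (2->2 ok)
  t14 'y' -> {1,2}, take 2 (2->2 ok)
  t15 'x' -> {0}, take 0 (2->0 ok)
  t16 'y' -> {1,2}, take 1 (0->1 ok)
  t17 'y' -> {1,2}, take 1 (1->1 ok)
  t18 'y' -> {1,2}, take 1 (1->1 ok)
  t19 'y' -> {1,2}, take 1 (1->1 ok)
  t20 'x' -> {0}, take 0 (1->0 ok)
  t21 'y' -> {1,2}, take 1 (0->1 ok)
  t22 'y' -> {1,2}, take 1 (1->1 ok)
  t23 'x' -> {0}, take 0 (1->0 ok)
  t24 'y' -> {1,2}, take 2 (0->2 ok)
  t25 'x' -> {0}, take 0 (2->0 ok)

0,1,0,1,0,1,0,1,1,1,0,2,2,2,2,0,1,1,1,1,0,1,1,0,2,0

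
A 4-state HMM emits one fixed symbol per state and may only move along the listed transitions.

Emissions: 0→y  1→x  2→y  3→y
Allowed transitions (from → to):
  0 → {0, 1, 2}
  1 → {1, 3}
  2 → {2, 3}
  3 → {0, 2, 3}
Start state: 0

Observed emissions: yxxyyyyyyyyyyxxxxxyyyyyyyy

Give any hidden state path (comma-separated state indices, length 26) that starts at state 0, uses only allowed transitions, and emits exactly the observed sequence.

0,1,1,3,3,2,2,3,3,2,3,0,0,1,1,1,1,1,3,2,2,3,3,2,3,0

  pos 0: y in {0,2,3}, choose 0; start
  pos 1: x in {1}, choose 1; 0->1 ok
  pos 2: x in {1}, choose 1; 1->1 ok
  pos 3: y in {0,2,3}, choose 3; 1->3 ok
  pos 4: y in {0,2,3}, choose 3; 3->3 ok
  pos 5: y in {0,2,3}, choose 2; 3->2 ok
  pos 6: y in {0,2,3}, choose 2; 2->2 ok
  pos 7: y in {0,2,3}, choose 3; 2->3 ok
  pos 8: y in {0,2,3}, choose 3; 3->3 ok
  pos 9: y in {0,2,3}, choose 2; 3->2 ok
  pos 10: y in {0,2,3}, choose 3; 2->3 ok
  pos 11: y in {0,2,3}, choose 0; 3->0 ok
  pos 12: y in {0,2,3}, choose 0; 0->0 ok
  pos 13: x in {1}, choose 1; 0->1 ok
  pos 14: x in {1}, choose 1; 1->1 ok
  pos 15: x in {1}, choose 1; 1->1 ok
  pos 16: x in {1}, choose 1; 1->1 ok
  pos 17: x in {1}, choose 1; 1->1 ok
  pos 18: y in {0,2,3}, choose 3; 1->3 ok
  pos 19: y in {0,2,3}, choose 2; 3->2 ok
  pos 20: y in {0,2,3}, choose 2; 2->2 ok
  pos 21: y in {0,2,3}, choose 3; 2->3 ok
  pos 22: y in {0,2,3}, choose 3; 3->3 ok
  pos 23: y in {0,2,3}, choose 2; 3->2 ok
  pos 24: y in {0,2,3}, choose 3; 2->3 ok
  pos 25: y in {0,2,3}, choose 0; 3->0 ok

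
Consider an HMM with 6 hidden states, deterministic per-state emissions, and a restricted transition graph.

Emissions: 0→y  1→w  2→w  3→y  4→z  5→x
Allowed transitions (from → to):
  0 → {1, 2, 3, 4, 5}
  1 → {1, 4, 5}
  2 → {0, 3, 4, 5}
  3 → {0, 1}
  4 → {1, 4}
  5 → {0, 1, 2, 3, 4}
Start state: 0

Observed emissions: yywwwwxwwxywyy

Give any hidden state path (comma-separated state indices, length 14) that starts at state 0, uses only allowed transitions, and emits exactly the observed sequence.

  [0] y  {0,3}  => 0  start
  [1] y  {0,3}  => 3  0->3 ok
  [2] w  {1,2}  => 1  3->1 ok
  [3] w  {1,2}  => 1  1->1 ok
  [4] w  {1,2}  => 1  1->1 ok
  [5] w  {1,2}  => 1  1->1 ok
  [6] x  {5}  => 5  1->5 ok
  [7] w  {1,2}  => 1  5->1 ok
  [8] w  {1,2}  => 1  1->1 ok
  [9] x  {5}  => 5  1->5 ok
  [10] y  {0,3}  => 0  5->0 ok
  [11] w  {1,2}  => 2  0->2 ok
  [12] y  {0,3}  => 3  2->3 ok
  [13] y  {0,3}  => 0  3->0 ok

0,3,1,1,1,1,5,1,1,5,0,2,3,0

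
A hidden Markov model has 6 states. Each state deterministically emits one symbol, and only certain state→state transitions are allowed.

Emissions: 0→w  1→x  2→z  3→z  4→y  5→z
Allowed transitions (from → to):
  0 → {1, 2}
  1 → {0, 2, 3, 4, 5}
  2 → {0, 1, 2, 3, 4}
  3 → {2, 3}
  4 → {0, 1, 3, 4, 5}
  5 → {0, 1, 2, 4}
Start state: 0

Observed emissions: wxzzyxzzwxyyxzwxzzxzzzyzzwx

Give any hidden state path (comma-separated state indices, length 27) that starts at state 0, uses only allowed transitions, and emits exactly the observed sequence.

  0: obs=w cand={0} pick 0 [start]
  1: obs=x cand={1} pick 1 [0->1 ok]
  2: obs=z cand={2,3,5} pick 3 [1->3 ok]
  3: obs=z cand={2,3,5} pick 2 [3->2 ok]
  4: obs=y cand={4} pick 4 [2->4 ok]
  5: obs=x cand={1} pick 1 [4->1 ok]
  6: obs=z cand={2,3,5} pick 5 [1->5 ok]
  7: obs=z cand={2,3,5} pick 2 [5->2 ok]
  8: obs=w cand={0} pick 0 [2->0 ok]
  9: obs=x cand={1} pick 1 [0->1 ok]
  10: obs=y cand={4} pick 4 [1->4 ok]
  11: obs=y cand={4} pick 4 [4->4 ok]
  12: obs=x cand={1} pick 1 [4->1 ok]
  13: obs=z cand={2,3,5} pick 2 [1->2 ok]
  14: obs=w cand={0} pick 0 [2->0 ok]
  15: obs=x cand={1} pick 1 [0->1 ok]
  16: obs=z cand={2,3,5} pick 5 [1->5 ok]
  17: obs=z cand={2,3,5} pick 2 [5->2 ok]
  18: obs=x cand={1} pick 1 [2->1 ok]
  19: obs=z cand={2,3,5} pick 3 [1->3 ok]
  20: obs=z cand={2,3,5} pick 3 [3->3 ok]
  21: obs=z cand={2,3,5} pick 2 [3->2 ok]
  22: obs=y cand={4} pick 4 [2->4 ok]
  23: obs=z cand={2,3,5} pick 5 [4->5 ok]
  24: obs=z cand={2,3,5} pick 2 [5->2 ok]
  25: obs=w cand={0} pick 0 [2->0 ok]
  26: obs=x cand={1} pick 1 [0->1 ok]

0,1,3,2,4,1,5,2,0,1,4,4,1,2,0,1,5,2,1,3,3,2,4,5,2,0,1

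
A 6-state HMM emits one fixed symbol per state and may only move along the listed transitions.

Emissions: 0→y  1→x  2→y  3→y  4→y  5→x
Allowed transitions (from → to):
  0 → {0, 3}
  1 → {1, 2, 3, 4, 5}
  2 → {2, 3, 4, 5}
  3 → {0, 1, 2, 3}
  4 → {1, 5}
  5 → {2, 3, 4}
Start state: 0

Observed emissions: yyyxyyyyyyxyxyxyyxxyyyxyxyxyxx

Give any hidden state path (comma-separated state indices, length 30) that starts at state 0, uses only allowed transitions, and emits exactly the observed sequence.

0,3,3,1,3,0,0,0,3,3,1,4,5,4,5,2,4,1,1,2,3,3,1,4,5,4,5,3,1,5

  [0] y  {0,2,3,4}  => 0  start
  [1] y  {0,2,3,4}  => 3  0->3 ok
  [2] y  {0,2,3,4}  => 3  3->3 ok
  [3] x  {1,5}  => 1  3->1 ok
  [4] y  {0,2,3,4}  => 3  1->3 ok
  [5] y  {0,2,3,4}  => 0  3->0 ok
  [6] y  {0,2,3,4}  => 0  0->0 ok
  [7] y  {0,2,3,4}  => 0  0->0 ok
  [8] y  {0,2,3,4}  => 3  0->3 ok
  [9] y  {0,2,3,4}  => 3  3->3 ok
  [10] x  {1,5}  => 1  3->1 ok
  [11] y  {0,2,3,4}  => 4  1->4 ok
  [12] x  {1,5}  => 5  4->5 ok
  [13] y  {0,2,3,4}  => 4  5->4 ok
  [14] x  {1,5}  => 5  4->5 ok
  [15] y  {0,2,3,4}  => 2  5->2 ok
  [16] y  {0,2,3,4}  => 4  2->4 ok
  [17] x  {1,5}  => 1  4->1 ok
  [18] x  {1,5}  => 1  1->1 ok
  [19] y  {0,2,3,4}  => 2  1->2 ok
  [20] y  {0,2,3,4}  => 3  2->3 ok
  [21] y  {0,2,3,4}  => 3  3->3 ok
  [22] x  {1,5}  => 1  3->1 ok
  [23] y  {0,2,3,4}  => 4  1->4 ok
  [24] x  {1,5}  => 5  4->5 ok
  [25] y  {0,2,3,4}  => 4  5->4 ok
  [26] x  {1,5}  => 5  4->5 ok
  [27] y  {0,2,3,4}  => 3  5->3 ok
  [28] x  {1,5}  => 1  3->1 ok
  [29] x  {1,5}  => 5  1->5 ok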